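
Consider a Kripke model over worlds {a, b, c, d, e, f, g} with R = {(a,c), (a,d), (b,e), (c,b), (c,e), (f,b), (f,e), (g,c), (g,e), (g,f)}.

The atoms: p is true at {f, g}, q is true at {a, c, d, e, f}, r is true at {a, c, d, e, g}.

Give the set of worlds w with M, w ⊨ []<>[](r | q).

a: successors {c, d}; <>[](r | q) there: c:T, d:F. ✗
b: successors {e}; <>[](r | q) there: e:F. ✗
c: successors {b, e}; <>[](r | q) there: b:T, e:F. ✗
d: no successors, so []<>[](r | q) holds vacuously. ✓
e: no successors, so []<>[](r | q) holds vacuously. ✓
f: successors {b, e}; <>[](r | q) there: b:T, e:F. ✗
g: successors {c, e, f}; <>[](r | q) there: c:T, e:F, f:T. ✗

{d, e}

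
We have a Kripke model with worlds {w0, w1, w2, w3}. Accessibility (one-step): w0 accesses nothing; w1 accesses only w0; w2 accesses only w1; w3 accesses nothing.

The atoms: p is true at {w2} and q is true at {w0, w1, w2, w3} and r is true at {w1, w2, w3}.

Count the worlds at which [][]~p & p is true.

1

w0: [][]~p is T, p is F. ✗
w1: [][]~p is T, p is F. ✗
w2: [][]~p is T, p is T. ✓
w3: [][]~p is T, p is F. ✗
Satisfying worlds: {w2}.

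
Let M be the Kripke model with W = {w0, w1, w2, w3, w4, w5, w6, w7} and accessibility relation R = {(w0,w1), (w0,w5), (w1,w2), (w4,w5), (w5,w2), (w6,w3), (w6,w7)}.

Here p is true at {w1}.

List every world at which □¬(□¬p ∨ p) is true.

{w2, w3, w7}

w0: successors {w1, w5}; ¬(□¬p ∨ p) there: w1:F, w5:F. ✗
w1: successors {w2}; ¬(□¬p ∨ p) there: w2:F. ✗
w2: no successors, so □¬(□¬p ∨ p) holds vacuously. ✓
w3: no successors, so □¬(□¬p ∨ p) holds vacuously. ✓
w4: successors {w5}; ¬(□¬p ∨ p) there: w5:F. ✗
w5: successors {w2}; ¬(□¬p ∨ p) there: w2:F. ✗
w6: successors {w3, w7}; ¬(□¬p ∨ p) there: w3:F, w7:F. ✗
w7: no successors, so □¬(□¬p ∨ p) holds vacuously. ✓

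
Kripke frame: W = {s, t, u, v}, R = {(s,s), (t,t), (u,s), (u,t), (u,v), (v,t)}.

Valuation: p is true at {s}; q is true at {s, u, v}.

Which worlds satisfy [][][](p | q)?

{s}

s: successors {s}; [][](p | q) there: s:T. ✓
t: successors {t}; [][](p | q) there: t:F. ✗
u: successors {s, t, v}; [][](p | q) there: s:T, t:F, v:F. ✗
v: successors {t}; [][](p | q) there: t:F. ✗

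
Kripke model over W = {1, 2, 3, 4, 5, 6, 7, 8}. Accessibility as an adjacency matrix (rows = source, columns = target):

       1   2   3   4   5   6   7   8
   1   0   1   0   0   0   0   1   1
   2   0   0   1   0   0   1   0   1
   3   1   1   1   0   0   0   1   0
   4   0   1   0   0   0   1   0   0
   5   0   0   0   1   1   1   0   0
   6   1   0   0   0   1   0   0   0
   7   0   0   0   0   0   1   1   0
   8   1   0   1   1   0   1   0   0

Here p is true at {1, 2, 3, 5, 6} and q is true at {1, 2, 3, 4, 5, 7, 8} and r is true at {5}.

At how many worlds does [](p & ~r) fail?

7

1: successors {2, 7, 8}; p & ~r there: 2:T, 7:F, 8:F. ✗
2: successors {3, 6, 8}; p & ~r there: 3:T, 6:T, 8:F. ✗
3: successors {1, 2, 3, 7}; p & ~r there: 1:T, 2:T, 3:T, 7:F. ✗
4: successors {2, 6}; p & ~r there: 2:T, 6:T. ✓
5: successors {4, 5, 6}; p & ~r there: 4:F, 5:F, 6:T. ✗
6: successors {1, 5}; p & ~r there: 1:T, 5:F. ✗
7: successors {6, 7}; p & ~r there: 6:T, 7:F. ✗
8: successors {1, 3, 4, 6}; p & ~r there: 1:T, 3:T, 4:F, 6:T. ✗
Satisfying worlds: {4}.
So [](p & ~r) fails at the other 7 worlds.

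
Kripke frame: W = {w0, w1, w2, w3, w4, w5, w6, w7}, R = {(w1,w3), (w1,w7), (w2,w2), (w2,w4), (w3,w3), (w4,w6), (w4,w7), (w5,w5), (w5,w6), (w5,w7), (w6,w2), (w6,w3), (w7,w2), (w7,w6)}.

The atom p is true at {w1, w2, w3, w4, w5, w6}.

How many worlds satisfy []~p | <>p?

w0: []~p is T, <>p is F. ✓
w1: []~p is F, <>p is T. ✓
w2: []~p is F, <>p is T. ✓
w3: []~p is F, <>p is T. ✓
w4: []~p is F, <>p is T. ✓
w5: []~p is F, <>p is T. ✓
w6: []~p is F, <>p is T. ✓
w7: []~p is F, <>p is T. ✓
Satisfying worlds: {w0, w1, w2, w3, w4, w5, w6, w7}.

8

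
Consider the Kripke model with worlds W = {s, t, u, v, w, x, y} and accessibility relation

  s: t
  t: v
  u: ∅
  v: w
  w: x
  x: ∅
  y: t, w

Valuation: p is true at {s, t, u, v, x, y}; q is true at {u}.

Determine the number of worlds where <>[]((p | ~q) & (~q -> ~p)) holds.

2

s: successors {t}; []((p | ~q) & (~q -> ~p)) there: t:F. ✗
t: successors {v}; []((p | ~q) & (~q -> ~p)) there: v:T. ✓
u: no successors, so <>[]((p | ~q) & (~q -> ~p)) fails. ✗
v: successors {w}; []((p | ~q) & (~q -> ~p)) there: w:F. ✗
w: successors {x}; []((p | ~q) & (~q -> ~p)) there: x:T. ✓
x: no successors, so <>[]((p | ~q) & (~q -> ~p)) fails. ✗
y: successors {t, w}; []((p | ~q) & (~q -> ~p)) there: t:F, w:F. ✗
Satisfying worlds: {t, w}.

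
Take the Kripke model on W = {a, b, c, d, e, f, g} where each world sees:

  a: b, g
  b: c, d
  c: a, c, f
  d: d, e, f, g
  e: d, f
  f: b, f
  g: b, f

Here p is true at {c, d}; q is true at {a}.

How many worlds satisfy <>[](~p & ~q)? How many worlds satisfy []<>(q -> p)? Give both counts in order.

6 and 7

For <>[](~p & ~q):
a: successors {b, g}; [](~p & ~q) there: b:F, g:T. ✓
b: successors {c, d}; [](~p & ~q) there: c:F, d:F. ✗
c: successors {a, c, f}; [](~p & ~q) there: a:T, c:F, f:T. ✓
d: successors {d, e, f, g}; [](~p & ~q) there: d:F, e:F, f:T, g:T. ✓
e: successors {d, f}; [](~p & ~q) there: d:F, f:T. ✓
f: successors {b, f}; [](~p & ~q) there: b:F, f:T. ✓
g: successors {b, f}; [](~p & ~q) there: b:F, f:T. ✓
— 6 worlds.
For []<>(q -> p):
a: successors {b, g}; <>(q -> p) there: b:T, g:T. ✓
b: successors {c, d}; <>(q -> p) there: c:T, d:T. ✓
c: successors {a, c, f}; <>(q -> p) there: a:T, c:T, f:T. ✓
d: successors {d, e, f, g}; <>(q -> p) there: d:T, e:T, f:T, g:T. ✓
e: successors {d, f}; <>(q -> p) there: d:T, f:T. ✓
f: successors {b, f}; <>(q -> p) there: b:T, f:T. ✓
g: successors {b, f}; <>(q -> p) there: b:T, f:T. ✓
— 7 worlds.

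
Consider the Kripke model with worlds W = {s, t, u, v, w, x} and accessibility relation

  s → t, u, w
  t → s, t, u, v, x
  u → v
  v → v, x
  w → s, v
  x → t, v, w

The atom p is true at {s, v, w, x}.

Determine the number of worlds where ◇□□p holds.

2

s: successors {t, u, w}; □□p there: t:F, u:T, w:F. ✓
t: successors {s, t, u, v, x}; □□p there: s:F, t:F, u:T, v:F, x:F. ✓
u: successors {v}; □□p there: v:F. ✗
v: successors {v, x}; □□p there: v:F, x:F. ✗
w: successors {s, v}; □□p there: s:F, v:F. ✗
x: successors {t, v, w}; □□p there: t:F, v:F, w:F. ✗
Satisfying worlds: {s, t}.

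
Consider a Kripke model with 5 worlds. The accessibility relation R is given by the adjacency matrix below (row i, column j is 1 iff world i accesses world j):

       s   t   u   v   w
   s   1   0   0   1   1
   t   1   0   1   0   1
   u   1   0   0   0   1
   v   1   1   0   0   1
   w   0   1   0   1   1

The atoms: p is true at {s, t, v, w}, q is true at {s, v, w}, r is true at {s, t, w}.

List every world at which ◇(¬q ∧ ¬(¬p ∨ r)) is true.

s: successors {s, v, w}; ¬q ∧ ¬(¬p ∨ r) there: s:F, v:F, w:F. ✗
t: successors {s, u, w}; ¬q ∧ ¬(¬p ∨ r) there: s:F, u:F, w:F. ✗
u: successors {s, w}; ¬q ∧ ¬(¬p ∨ r) there: s:F, w:F. ✗
v: successors {s, t, w}; ¬q ∧ ¬(¬p ∨ r) there: s:F, t:F, w:F. ✗
w: successors {t, v, w}; ¬q ∧ ¬(¬p ∨ r) there: t:F, v:F, w:F. ✗

∅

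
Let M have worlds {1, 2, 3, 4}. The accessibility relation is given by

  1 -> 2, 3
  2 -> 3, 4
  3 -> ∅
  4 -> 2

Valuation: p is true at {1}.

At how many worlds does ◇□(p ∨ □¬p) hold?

3

1: successors {2, 3}; □(p ∨ □¬p) there: 2:T, 3:T. ✓
2: successors {3, 4}; □(p ∨ □¬p) there: 3:T, 4:T. ✓
3: no successors, so ◇□(p ∨ □¬p) fails. ✗
4: successors {2}; □(p ∨ □¬p) there: 2:T. ✓
Satisfying worlds: {1, 2, 4}.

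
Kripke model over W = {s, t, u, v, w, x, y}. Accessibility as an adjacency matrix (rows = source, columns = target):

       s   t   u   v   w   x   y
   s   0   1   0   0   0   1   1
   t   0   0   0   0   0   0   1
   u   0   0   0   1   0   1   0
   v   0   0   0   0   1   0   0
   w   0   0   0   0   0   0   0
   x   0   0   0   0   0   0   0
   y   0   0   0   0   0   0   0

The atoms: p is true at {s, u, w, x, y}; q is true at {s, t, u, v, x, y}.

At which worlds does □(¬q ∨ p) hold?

s: successors {t, x, y}; ¬q ∨ p there: t:F, x:T, y:T. ✗
t: successors {y}; ¬q ∨ p there: y:T. ✓
u: successors {v, x}; ¬q ∨ p there: v:F, x:T. ✗
v: successors {w}; ¬q ∨ p there: w:T. ✓
w: no successors, so □(¬q ∨ p) holds vacuously. ✓
x: no successors, so □(¬q ∨ p) holds vacuously. ✓
y: no successors, so □(¬q ∨ p) holds vacuously. ✓

{t, v, w, x, y}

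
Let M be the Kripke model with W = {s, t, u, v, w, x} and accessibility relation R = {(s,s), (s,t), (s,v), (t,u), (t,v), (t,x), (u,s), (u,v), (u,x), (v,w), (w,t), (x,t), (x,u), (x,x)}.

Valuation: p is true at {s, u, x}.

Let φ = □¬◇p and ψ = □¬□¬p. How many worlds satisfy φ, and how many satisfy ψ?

1 and 2

For □¬◇p:
s: successors {s, t, v}; ¬◇p there: s:F, t:F, v:T. ✗
t: successors {u, v, x}; ¬◇p there: u:F, v:T, x:F. ✗
u: successors {s, v, x}; ¬◇p there: s:F, v:T, x:F. ✗
v: successors {w}; ¬◇p there: w:T. ✓
w: successors {t}; ¬◇p there: t:F. ✗
x: successors {t, u, x}; ¬◇p there: t:F, u:F, x:F. ✗
— 1 world.
For □¬□¬p:
s: successors {s, t, v}; ¬□¬p there: s:T, t:T, v:F. ✗
t: successors {u, v, x}; ¬□¬p there: u:T, v:F, x:T. ✗
u: successors {s, v, x}; ¬□¬p there: s:T, v:F, x:T. ✗
v: successors {w}; ¬□¬p there: w:F. ✗
w: successors {t}; ¬□¬p there: t:T. ✓
x: successors {t, u, x}; ¬□¬p there: t:T, u:T, x:T. ✓
— 2 worlds.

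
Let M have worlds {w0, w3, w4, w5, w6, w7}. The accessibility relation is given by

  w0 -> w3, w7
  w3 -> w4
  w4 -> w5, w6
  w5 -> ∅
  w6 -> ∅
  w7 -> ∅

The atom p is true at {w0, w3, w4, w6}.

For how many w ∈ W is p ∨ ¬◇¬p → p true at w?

4

w0: p ∨ ¬◇¬p is T, p is T. ✓
w3: p ∨ ¬◇¬p is T, p is T. ✓
w4: p ∨ ¬◇¬p is T, p is T. ✓
w5: p ∨ ¬◇¬p is T, p is F. ✗
w6: p ∨ ¬◇¬p is T, p is T. ✓
w7: p ∨ ¬◇¬p is T, p is F. ✗
Satisfying worlds: {w0, w3, w4, w6}.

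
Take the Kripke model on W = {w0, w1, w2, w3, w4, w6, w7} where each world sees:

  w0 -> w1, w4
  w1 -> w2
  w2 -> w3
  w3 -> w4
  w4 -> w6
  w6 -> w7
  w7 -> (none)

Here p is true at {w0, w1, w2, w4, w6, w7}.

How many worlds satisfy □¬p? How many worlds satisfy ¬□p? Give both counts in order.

2 and 1

For □¬p:
w0: successors {w1, w4}; ¬p there: w1:F, w4:F. ✗
w1: successors {w2}; ¬p there: w2:F. ✗
w2: successors {w3}; ¬p there: w3:T. ✓
w3: successors {w4}; ¬p there: w4:F. ✗
w4: successors {w6}; ¬p there: w6:F. ✗
w6: successors {w7}; ¬p there: w7:F. ✗
w7: no successors, so □¬p holds vacuously. ✓
— 2 worlds.
For ¬□p:
w0: □p is T. ✗
w1: □p is T. ✗
w2: □p is F. ✓
w3: □p is T. ✗
w4: □p is T. ✗
w6: □p is T. ✗
w7: □p is T. ✗
— 1 world.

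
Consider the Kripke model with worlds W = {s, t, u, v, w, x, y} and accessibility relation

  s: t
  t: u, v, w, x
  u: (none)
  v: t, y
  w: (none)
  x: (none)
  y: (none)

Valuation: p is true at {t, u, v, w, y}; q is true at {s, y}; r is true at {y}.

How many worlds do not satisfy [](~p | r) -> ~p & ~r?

s: [](~p | r) is F, ~p & ~r is T. ✓
t: [](~p | r) is F, ~p & ~r is F. ✓
u: [](~p | r) is T, ~p & ~r is F. ✗
v: [](~p | r) is F, ~p & ~r is F. ✓
w: [](~p | r) is T, ~p & ~r is F. ✗
x: [](~p | r) is T, ~p & ~r is T. ✓
y: [](~p | r) is T, ~p & ~r is F. ✗
Satisfying worlds: {s, t, v, x}.
So [](~p | r) -> ~p & ~r fails at the other 3 worlds.

3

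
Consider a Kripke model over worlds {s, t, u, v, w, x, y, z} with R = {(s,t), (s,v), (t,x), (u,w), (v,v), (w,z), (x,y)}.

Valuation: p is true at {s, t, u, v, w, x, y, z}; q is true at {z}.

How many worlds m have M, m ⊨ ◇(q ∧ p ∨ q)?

s: successors {t, v}; q ∧ p ∨ q there: t:F, v:F. ✗
t: successors {x}; q ∧ p ∨ q there: x:F. ✗
u: successors {w}; q ∧ p ∨ q there: w:F. ✗
v: successors {v}; q ∧ p ∨ q there: v:F. ✗
w: successors {z}; q ∧ p ∨ q there: z:T. ✓
x: successors {y}; q ∧ p ∨ q there: y:F. ✗
y: no successors, so ◇(q ∧ p ∨ q) fails. ✗
z: no successors, so ◇(q ∧ p ∨ q) fails. ✗
Satisfying worlds: {w}.

1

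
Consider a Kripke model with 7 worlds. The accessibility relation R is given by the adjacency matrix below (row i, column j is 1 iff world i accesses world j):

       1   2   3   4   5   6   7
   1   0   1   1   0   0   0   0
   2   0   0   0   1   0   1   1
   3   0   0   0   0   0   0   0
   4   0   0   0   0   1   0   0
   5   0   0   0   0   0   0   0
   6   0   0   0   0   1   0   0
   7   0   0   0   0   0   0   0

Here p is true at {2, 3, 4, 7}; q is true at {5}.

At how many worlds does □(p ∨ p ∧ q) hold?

1: successors {2, 3}; p ∨ p ∧ q there: 2:T, 3:T. ✓
2: successors {4, 6, 7}; p ∨ p ∧ q there: 4:T, 6:F, 7:T. ✗
3: no successors, so □(p ∨ p ∧ q) holds vacuously. ✓
4: successors {5}; p ∨ p ∧ q there: 5:F. ✗
5: no successors, so □(p ∨ p ∧ q) holds vacuously. ✓
6: successors {5}; p ∨ p ∧ q there: 5:F. ✗
7: no successors, so □(p ∨ p ∧ q) holds vacuously. ✓
Satisfying worlds: {1, 3, 5, 7}.

4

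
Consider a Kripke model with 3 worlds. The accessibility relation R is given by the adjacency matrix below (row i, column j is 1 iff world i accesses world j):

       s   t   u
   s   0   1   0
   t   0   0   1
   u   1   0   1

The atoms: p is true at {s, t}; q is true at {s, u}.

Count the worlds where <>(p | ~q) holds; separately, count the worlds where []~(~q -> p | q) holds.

For <>(p | ~q):
s: successors {t}; p | ~q there: t:T. ✓
t: successors {u}; p | ~q there: u:F. ✗
u: successors {s, u}; p | ~q there: s:T, u:F. ✓
— 2 worlds.
For []~(~q -> p | q):
s: successors {t}; ~(~q -> p | q) there: t:F. ✗
t: successors {u}; ~(~q -> p | q) there: u:F. ✗
u: successors {s, u}; ~(~q -> p | q) there: s:F, u:F. ✗
— 0 worlds.

2 and 0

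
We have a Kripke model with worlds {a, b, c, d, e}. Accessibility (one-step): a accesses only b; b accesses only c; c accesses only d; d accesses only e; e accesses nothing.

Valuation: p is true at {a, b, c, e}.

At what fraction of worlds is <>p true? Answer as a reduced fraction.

3/5

a: successors {b}; p there: b:T. ✓
b: successors {c}; p there: c:T. ✓
c: successors {d}; p there: d:F. ✗
d: successors {e}; p there: e:T. ✓
e: no successors, so <>p fails. ✗
That's 3 of 5 worlds, so 3/5.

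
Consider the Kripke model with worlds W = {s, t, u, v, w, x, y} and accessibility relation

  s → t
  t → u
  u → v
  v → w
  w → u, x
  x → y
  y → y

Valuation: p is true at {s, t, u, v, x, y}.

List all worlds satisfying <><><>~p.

s: successors {t}; <><>~p there: t:F. ✗
t: successors {u}; <><>~p there: u:T. ✓
u: successors {v}; <><>~p there: v:F. ✗
v: successors {w}; <><>~p there: w:F. ✗
w: successors {u, x}; <><>~p there: u:T, x:F. ✓
x: successors {y}; <><>~p there: y:F. ✗
y: successors {y}; <><>~p there: y:F. ✗

{t, w}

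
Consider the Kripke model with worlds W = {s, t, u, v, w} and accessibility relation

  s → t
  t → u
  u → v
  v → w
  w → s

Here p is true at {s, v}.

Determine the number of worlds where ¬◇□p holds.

3

s: ◇□p is F. ✓
t: ◇□p is T. ✗
u: ◇□p is F. ✓
v: ◇□p is T. ✗
w: ◇□p is F. ✓
Satisfying worlds: {s, u, w}.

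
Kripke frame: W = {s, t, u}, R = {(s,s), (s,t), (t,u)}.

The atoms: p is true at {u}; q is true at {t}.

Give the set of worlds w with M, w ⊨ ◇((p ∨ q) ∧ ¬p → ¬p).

s: successors {s, t}; (p ∨ q) ∧ ¬p → ¬p there: s:T, t:T. ✓
t: successors {u}; (p ∨ q) ∧ ¬p → ¬p there: u:T. ✓
u: no successors, so ◇((p ∨ q) ∧ ¬p → ¬p) fails. ✗

{s, t}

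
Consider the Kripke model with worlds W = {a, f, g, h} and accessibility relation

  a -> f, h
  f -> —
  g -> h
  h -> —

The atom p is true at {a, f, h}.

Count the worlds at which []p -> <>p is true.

2

a: []p is T, <>p is T. ✓
f: []p is T, <>p is F. ✗
g: []p is T, <>p is T. ✓
h: []p is T, <>p is F. ✗
Satisfying worlds: {a, g}.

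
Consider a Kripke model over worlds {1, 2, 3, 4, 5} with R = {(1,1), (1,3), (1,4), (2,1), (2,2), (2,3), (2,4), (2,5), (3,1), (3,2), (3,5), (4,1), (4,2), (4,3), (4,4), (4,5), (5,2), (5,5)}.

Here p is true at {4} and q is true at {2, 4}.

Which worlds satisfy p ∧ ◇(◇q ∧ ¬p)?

1: p is F, ◇(◇q ∧ ¬p) is T. ✗
2: p is F, ◇(◇q ∧ ¬p) is T. ✗
3: p is F, ◇(◇q ∧ ¬p) is T. ✗
4: p is T, ◇(◇q ∧ ¬p) is T. ✓
5: p is F, ◇(◇q ∧ ¬p) is T. ✗

{4}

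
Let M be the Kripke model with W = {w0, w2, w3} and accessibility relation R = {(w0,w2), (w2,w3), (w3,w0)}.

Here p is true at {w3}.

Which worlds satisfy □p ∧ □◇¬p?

{w2}

w0: □p is F, □◇¬p is F. ✗
w2: □p is T, □◇¬p is T. ✓
w3: □p is F, □◇¬p is T. ✗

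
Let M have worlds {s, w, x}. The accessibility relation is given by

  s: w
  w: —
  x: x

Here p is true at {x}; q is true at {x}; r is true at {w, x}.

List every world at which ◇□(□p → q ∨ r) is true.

s: successors {w}; □(□p → q ∨ r) there: w:T. ✓
w: no successors, so ◇□(□p → q ∨ r) fails. ✗
x: successors {x}; □(□p → q ∨ r) there: x:T. ✓

{s, x}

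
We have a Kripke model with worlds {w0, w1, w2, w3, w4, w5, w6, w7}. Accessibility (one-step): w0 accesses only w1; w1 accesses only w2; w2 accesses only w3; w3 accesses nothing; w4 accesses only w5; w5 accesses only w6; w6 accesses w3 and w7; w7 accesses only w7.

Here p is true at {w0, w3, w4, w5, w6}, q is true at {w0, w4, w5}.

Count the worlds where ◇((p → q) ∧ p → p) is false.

w0: successors {w1}; (p → q) ∧ p → p there: w1:T. ✓
w1: successors {w2}; (p → q) ∧ p → p there: w2:T. ✓
w2: successors {w3}; (p → q) ∧ p → p there: w3:T. ✓
w3: no successors, so ◇((p → q) ∧ p → p) fails. ✗
w4: successors {w5}; (p → q) ∧ p → p there: w5:T. ✓
w5: successors {w6}; (p → q) ∧ p → p there: w6:T. ✓
w6: successors {w3, w7}; (p → q) ∧ p → p there: w3:T, w7:T. ✓
w7: successors {w7}; (p → q) ∧ p → p there: w7:T. ✓
Satisfying worlds: {w0, w1, w2, w4, w5, w6, w7}.
So ◇((p → q) ∧ p → p) fails at the other 1 world.

1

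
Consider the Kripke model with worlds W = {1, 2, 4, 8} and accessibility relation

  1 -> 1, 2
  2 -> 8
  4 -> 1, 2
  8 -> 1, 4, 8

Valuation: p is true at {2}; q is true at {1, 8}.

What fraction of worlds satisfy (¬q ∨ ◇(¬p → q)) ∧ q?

1/2

1: ¬q ∨ ◇(¬p → q) is T, q is T. ✓
2: ¬q ∨ ◇(¬p → q) is T, q is F. ✗
4: ¬q ∨ ◇(¬p → q) is T, q is F. ✗
8: ¬q ∨ ◇(¬p → q) is T, q is T. ✓
That's 2 of 4 worlds, so 2/4 = 1/2.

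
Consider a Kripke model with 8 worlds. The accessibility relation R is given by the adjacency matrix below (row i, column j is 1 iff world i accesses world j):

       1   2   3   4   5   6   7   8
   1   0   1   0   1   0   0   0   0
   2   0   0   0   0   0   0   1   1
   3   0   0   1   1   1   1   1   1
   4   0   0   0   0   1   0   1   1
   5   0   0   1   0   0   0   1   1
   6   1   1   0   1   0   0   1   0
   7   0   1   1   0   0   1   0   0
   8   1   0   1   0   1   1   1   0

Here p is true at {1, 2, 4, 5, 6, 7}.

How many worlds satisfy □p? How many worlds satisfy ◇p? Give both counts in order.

For □p:
1: successors {2, 4}; p there: 2:T, 4:T. ✓
2: successors {7, 8}; p there: 7:T, 8:F. ✗
3: successors {3, 4, 5, 6, 7, 8}; p there: 3:F, 4:T, 5:T, 6:T, 7:T, 8:F. ✗
4: successors {5, 7, 8}; p there: 5:T, 7:T, 8:F. ✗
5: successors {3, 7, 8}; p there: 3:F, 7:T, 8:F. ✗
6: successors {1, 2, 4, 7}; p there: 1:T, 2:T, 4:T, 7:T. ✓
7: successors {2, 3, 6}; p there: 2:T, 3:F, 6:T. ✗
8: successors {1, 3, 5, 6, 7}; p there: 1:T, 3:F, 5:T, 6:T, 7:T. ✗
— 2 worlds.
For ◇p:
1: successors {2, 4}; p there: 2:T, 4:T. ✓
2: successors {7, 8}; p there: 7:T, 8:F. ✓
3: successors {3, 4, 5, 6, 7, 8}; p there: 3:F, 4:T, 5:T, 6:T, 7:T, 8:F. ✓
4: successors {5, 7, 8}; p there: 5:T, 7:T, 8:F. ✓
5: successors {3, 7, 8}; p there: 3:F, 7:T, 8:F. ✓
6: successors {1, 2, 4, 7}; p there: 1:T, 2:T, 4:T, 7:T. ✓
7: successors {2, 3, 6}; p there: 2:T, 3:F, 6:T. ✓
8: successors {1, 3, 5, 6, 7}; p there: 1:T, 3:F, 5:T, 6:T, 7:T. ✓
— 8 worlds.

2 and 8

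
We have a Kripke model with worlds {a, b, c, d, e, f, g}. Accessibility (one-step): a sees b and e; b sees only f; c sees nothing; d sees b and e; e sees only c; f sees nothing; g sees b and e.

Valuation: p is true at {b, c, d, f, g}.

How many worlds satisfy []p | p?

6

a: []p is F, p is F. ✗
b: []p is T, p is T. ✓
c: []p is T, p is T. ✓
d: []p is F, p is T. ✓
e: []p is T, p is F. ✓
f: []p is T, p is T. ✓
g: []p is F, p is T. ✓
Satisfying worlds: {b, c, d, e, f, g}.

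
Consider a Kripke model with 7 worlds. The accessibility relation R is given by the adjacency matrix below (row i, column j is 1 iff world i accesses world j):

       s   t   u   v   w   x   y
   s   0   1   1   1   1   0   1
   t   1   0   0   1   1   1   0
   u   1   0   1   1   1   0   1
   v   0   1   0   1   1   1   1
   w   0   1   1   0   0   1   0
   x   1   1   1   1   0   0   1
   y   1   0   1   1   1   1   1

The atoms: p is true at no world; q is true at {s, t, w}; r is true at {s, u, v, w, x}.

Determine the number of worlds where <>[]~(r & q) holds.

5

s: successors {t, u, v, w, y}; []~(r & q) there: t:F, u:F, v:F, w:T, y:F. ✓
t: successors {s, v, w, x}; []~(r & q) there: s:F, v:F, w:T, x:F. ✓
u: successors {s, u, v, w, y}; []~(r & q) there: s:F, u:F, v:F, w:T, y:F. ✓
v: successors {t, v, w, x, y}; []~(r & q) there: t:F, v:F, w:T, x:F, y:F. ✓
w: successors {t, u, x}; []~(r & q) there: t:F, u:F, x:F. ✗
x: successors {s, t, u, v, y}; []~(r & q) there: s:F, t:F, u:F, v:F, y:F. ✗
y: successors {s, u, v, w, x, y}; []~(r & q) there: s:F, u:F, v:F, w:T, x:F, y:F. ✓
Satisfying worlds: {s, t, u, v, y}.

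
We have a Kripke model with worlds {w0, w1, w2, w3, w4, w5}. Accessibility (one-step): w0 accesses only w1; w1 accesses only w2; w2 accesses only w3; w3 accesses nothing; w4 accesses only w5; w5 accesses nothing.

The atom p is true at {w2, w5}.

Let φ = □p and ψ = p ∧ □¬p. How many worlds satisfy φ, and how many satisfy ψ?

4 and 2

For □p:
w0: successors {w1}; p there: w1:F. ✗
w1: successors {w2}; p there: w2:T. ✓
w2: successors {w3}; p there: w3:F. ✗
w3: no successors, so □p holds vacuously. ✓
w4: successors {w5}; p there: w5:T. ✓
w5: no successors, so □p holds vacuously. ✓
— 4 worlds.
For p ∧ □¬p:
w0: p is F, □¬p is T. ✗
w1: p is F, □¬p is F. ✗
w2: p is T, □¬p is T. ✓
w3: p is F, □¬p is T. ✗
w4: p is F, □¬p is F. ✗
w5: p is T, □¬p is T. ✓
— 2 worlds.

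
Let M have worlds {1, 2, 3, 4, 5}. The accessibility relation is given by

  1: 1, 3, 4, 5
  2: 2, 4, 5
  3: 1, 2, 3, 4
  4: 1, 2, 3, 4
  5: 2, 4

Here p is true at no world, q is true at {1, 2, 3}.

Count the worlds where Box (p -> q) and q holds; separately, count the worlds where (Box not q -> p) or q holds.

3 and 5

For Box (p -> q) and q:
1: Box (p -> q) is T, q is T. ✓
2: Box (p -> q) is T, q is T. ✓
3: Box (p -> q) is T, q is T. ✓
4: Box (p -> q) is T, q is F. ✗
5: Box (p -> q) is T, q is F. ✗
— 3 worlds.
For (Box not q -> p) or q:
1: Box not q -> p is T, q is T. ✓
2: Box not q -> p is T, q is T. ✓
3: Box not q -> p is T, q is T. ✓
4: Box not q -> p is T, q is F. ✓
5: Box not q -> p is T, q is F. ✓
— 5 worlds.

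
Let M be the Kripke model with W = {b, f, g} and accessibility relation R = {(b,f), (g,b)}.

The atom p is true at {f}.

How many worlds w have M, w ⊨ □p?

b: successors {f}; p there: f:T. ✓
f: no successors, so □p holds vacuously. ✓
g: successors {b}; p there: b:F. ✗
Satisfying worlds: {b, f}.

2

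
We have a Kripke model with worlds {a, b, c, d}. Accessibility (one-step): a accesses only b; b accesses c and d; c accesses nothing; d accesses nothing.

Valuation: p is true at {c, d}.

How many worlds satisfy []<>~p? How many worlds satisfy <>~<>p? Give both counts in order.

For []<>~p:
a: successors {b}; <>~p there: b:F. ✗
b: successors {c, d}; <>~p there: c:F, d:F. ✗
c: no successors, so []<>~p holds vacuously. ✓
d: no successors, so []<>~p holds vacuously. ✓
— 2 worlds.
For <>~<>p:
a: successors {b}; ~<>p there: b:F. ✗
b: successors {c, d}; ~<>p there: c:T, d:T. ✓
c: no successors, so <>~<>p fails. ✗
d: no successors, so <>~<>p fails. ✗
— 1 world.

2 and 1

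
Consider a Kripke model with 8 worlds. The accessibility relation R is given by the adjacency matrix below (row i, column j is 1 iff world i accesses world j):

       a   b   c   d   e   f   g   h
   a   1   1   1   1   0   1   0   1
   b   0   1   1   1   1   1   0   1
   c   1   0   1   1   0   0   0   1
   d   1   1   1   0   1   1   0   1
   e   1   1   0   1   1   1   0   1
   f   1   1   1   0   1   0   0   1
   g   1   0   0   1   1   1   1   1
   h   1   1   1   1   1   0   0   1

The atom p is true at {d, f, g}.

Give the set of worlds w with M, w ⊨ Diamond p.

{a, b, c, d, e, g, h}

a: successors {a, b, c, d, f, h}; p there: a:F, b:F, c:F, d:T, f:T, h:F. ✓
b: successors {b, c, d, e, f, h}; p there: b:F, c:F, d:T, e:F, f:T, h:F. ✓
c: successors {a, c, d, h}; p there: a:F, c:F, d:T, h:F. ✓
d: successors {a, b, c, e, f, h}; p there: a:F, b:F, c:F, e:F, f:T, h:F. ✓
e: successors {a, b, d, e, f, h}; p there: a:F, b:F, d:T, e:F, f:T, h:F. ✓
f: successors {a, b, c, e, h}; p there: a:F, b:F, c:F, e:F, h:F. ✗
g: successors {a, d, e, f, g, h}; p there: a:F, d:T, e:F, f:T, g:T, h:F. ✓
h: successors {a, b, c, d, e, h}; p there: a:F, b:F, c:F, d:T, e:F, h:F. ✓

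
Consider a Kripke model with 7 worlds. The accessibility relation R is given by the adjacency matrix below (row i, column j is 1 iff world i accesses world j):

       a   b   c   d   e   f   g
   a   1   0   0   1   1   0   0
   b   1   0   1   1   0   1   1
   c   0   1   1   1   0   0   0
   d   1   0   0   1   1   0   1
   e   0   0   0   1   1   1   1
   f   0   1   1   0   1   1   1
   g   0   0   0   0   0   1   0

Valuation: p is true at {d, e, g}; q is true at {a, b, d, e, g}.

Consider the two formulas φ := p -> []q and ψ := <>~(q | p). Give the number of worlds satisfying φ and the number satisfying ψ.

5 and 5

For p -> []q:
a: p is F, []q is T. ✓
b: p is F, []q is F. ✓
c: p is F, []q is F. ✓
d: p is T, []q is T. ✓
e: p is T, []q is F. ✗
f: p is F, []q is F. ✓
g: p is T, []q is F. ✗
— 5 worlds.
For <>~(q | p):
a: successors {a, d, e}; ~(q | p) there: a:F, d:F, e:F. ✗
b: successors {a, c, d, f, g}; ~(q | p) there: a:F, c:T, d:F, f:T, g:F. ✓
c: successors {b, c, d}; ~(q | p) there: b:F, c:T, d:F. ✓
d: successors {a, d, e, g}; ~(q | p) there: a:F, d:F, e:F, g:F. ✗
e: successors {d, e, f, g}; ~(q | p) there: d:F, e:F, f:T, g:F. ✓
f: successors {b, c, e, f, g}; ~(q | p) there: b:F, c:T, e:F, f:T, g:F. ✓
g: successors {f}; ~(q | p) there: f:T. ✓
— 5 worlds.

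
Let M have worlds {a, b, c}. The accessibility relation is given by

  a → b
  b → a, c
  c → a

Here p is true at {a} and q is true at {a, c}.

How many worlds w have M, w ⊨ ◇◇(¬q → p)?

a: successors {b}; ◇(¬q → p) there: b:T. ✓
b: successors {a, c}; ◇(¬q → p) there: a:F, c:T. ✓
c: successors {a}; ◇(¬q → p) there: a:F. ✗
Satisfying worlds: {a, b}.

2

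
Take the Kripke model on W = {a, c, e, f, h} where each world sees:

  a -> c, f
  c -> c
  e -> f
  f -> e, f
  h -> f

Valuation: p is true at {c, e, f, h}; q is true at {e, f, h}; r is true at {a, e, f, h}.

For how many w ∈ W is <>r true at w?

4

a: successors {c, f}; r there: c:F, f:T. ✓
c: successors {c}; r there: c:F. ✗
e: successors {f}; r there: f:T. ✓
f: successors {e, f}; r there: e:T, f:T. ✓
h: successors {f}; r there: f:T. ✓
Satisfying worlds: {a, e, f, h}.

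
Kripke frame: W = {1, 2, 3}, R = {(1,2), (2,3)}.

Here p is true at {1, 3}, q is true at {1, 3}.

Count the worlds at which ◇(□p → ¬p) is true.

1

1: successors {2}; □p → ¬p there: 2:T. ✓
2: successors {3}; □p → ¬p there: 3:F. ✗
3: no successors, so ◇(□p → ¬p) fails. ✗
Satisfying worlds: {1}.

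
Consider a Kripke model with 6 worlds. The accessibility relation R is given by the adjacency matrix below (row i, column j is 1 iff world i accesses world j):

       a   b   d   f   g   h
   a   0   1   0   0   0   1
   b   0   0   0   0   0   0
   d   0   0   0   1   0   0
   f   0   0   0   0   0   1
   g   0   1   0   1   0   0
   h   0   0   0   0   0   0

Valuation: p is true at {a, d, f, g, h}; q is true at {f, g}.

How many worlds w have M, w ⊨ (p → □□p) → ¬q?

4

a: p → □□p is T, ¬q is T. ✓
b: p → □□p is T, ¬q is T. ✓
d: p → □□p is T, ¬q is T. ✓
f: p → □□p is T, ¬q is F. ✗
g: p → □□p is T, ¬q is F. ✗
h: p → □□p is T, ¬q is T. ✓
Satisfying worlds: {a, b, d, h}.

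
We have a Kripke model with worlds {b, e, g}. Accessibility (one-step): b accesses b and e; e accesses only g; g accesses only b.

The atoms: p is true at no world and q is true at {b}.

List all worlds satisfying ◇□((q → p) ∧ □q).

{b}

b: successors {b, e}; □((q → p) ∧ □q) there: b:F, e:T. ✓
e: successors {g}; □((q → p) ∧ □q) there: g:F. ✗
g: successors {b}; □((q → p) ∧ □q) there: b:F. ✗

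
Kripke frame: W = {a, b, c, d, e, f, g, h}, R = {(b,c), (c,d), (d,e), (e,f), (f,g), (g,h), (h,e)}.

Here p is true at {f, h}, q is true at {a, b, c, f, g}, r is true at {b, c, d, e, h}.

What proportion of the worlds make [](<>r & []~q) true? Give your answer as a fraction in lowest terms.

a: no successors, so [](<>r & []~q) holds vacuously. ✓
b: successors {c}; <>r & []~q there: c:T. ✓
c: successors {d}; <>r & []~q there: d:T. ✓
d: successors {e}; <>r & []~q there: e:F. ✗
e: successors {f}; <>r & []~q there: f:F. ✗
f: successors {g}; <>r & []~q there: g:T. ✓
g: successors {h}; <>r & []~q there: h:T. ✓
h: successors {e}; <>r & []~q there: e:F. ✗
That's 5 of 8 worlds, so 5/8.

5/8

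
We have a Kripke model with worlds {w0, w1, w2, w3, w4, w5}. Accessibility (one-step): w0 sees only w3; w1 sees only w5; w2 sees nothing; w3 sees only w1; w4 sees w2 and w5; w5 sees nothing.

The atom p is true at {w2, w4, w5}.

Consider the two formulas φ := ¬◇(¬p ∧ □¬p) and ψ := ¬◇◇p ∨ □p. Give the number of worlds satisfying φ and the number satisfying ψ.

For ¬◇(¬p ∧ □¬p):
w0: ◇(¬p ∧ □¬p) is T. ✗
w1: ◇(¬p ∧ □¬p) is F. ✓
w2: ◇(¬p ∧ □¬p) is F. ✓
w3: ◇(¬p ∧ □¬p) is F. ✓
w4: ◇(¬p ∧ □¬p) is F. ✓
w5: ◇(¬p ∧ □¬p) is F. ✓
— 5 worlds.
For ¬◇◇p ∨ □p:
w0: ¬◇◇p is T, □p is F. ✓
w1: ¬◇◇p is T, □p is T. ✓
w2: ¬◇◇p is T, □p is T. ✓
w3: ¬◇◇p is F, □p is F. ✗
w4: ¬◇◇p is T, □p is T. ✓
w5: ¬◇◇p is T, □p is T. ✓
— 5 worlds.

5 and 5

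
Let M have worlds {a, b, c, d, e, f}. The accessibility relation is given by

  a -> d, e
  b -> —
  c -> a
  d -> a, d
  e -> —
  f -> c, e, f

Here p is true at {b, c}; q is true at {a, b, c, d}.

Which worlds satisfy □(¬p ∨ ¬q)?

a: successors {d, e}; ¬p ∨ ¬q there: d:T, e:T. ✓
b: no successors, so □(¬p ∨ ¬q) holds vacuously. ✓
c: successors {a}; ¬p ∨ ¬q there: a:T. ✓
d: successors {a, d}; ¬p ∨ ¬q there: a:T, d:T. ✓
e: no successors, so □(¬p ∨ ¬q) holds vacuously. ✓
f: successors {c, e, f}; ¬p ∨ ¬q there: c:F, e:T, f:T. ✗

{a, b, c, d, e}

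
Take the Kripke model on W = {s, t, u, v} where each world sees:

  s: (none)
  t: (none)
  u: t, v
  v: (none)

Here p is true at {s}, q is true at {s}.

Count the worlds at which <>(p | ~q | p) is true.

1

s: no successors, so <>(p | ~q | p) fails. ✗
t: no successors, so <>(p | ~q | p) fails. ✗
u: successors {t, v}; p | ~q | p there: t:T, v:T. ✓
v: no successors, so <>(p | ~q | p) fails. ✗
Satisfying worlds: {u}.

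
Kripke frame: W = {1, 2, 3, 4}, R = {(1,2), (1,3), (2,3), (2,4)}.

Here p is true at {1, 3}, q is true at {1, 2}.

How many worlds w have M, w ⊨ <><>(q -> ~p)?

1: successors {2, 3}; <>(q -> ~p) there: 2:T, 3:F. ✓
2: successors {3, 4}; <>(q -> ~p) there: 3:F, 4:F. ✗
3: no successors, so <><>(q -> ~p) fails. ✗
4: no successors, so <><>(q -> ~p) fails. ✗
Satisfying worlds: {1}.

1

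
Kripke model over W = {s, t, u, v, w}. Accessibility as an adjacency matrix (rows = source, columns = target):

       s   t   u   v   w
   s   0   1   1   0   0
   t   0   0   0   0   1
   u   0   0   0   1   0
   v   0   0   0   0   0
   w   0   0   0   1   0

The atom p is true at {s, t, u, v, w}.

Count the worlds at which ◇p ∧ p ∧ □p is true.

4

s: ◇p ∧ p is T, □p is T. ✓
t: ◇p ∧ p is T, □p is T. ✓
u: ◇p ∧ p is T, □p is T. ✓
v: ◇p ∧ p is F, □p is T. ✗
w: ◇p ∧ p is T, □p is T. ✓
Satisfying worlds: {s, t, u, w}.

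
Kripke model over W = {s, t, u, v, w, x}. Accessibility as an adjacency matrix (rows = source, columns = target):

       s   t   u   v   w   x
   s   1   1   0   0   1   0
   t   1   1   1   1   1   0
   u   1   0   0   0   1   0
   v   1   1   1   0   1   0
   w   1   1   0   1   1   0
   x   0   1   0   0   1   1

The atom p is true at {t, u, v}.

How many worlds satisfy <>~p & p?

s: <>~p is T, p is F. ✗
t: <>~p is T, p is T. ✓
u: <>~p is T, p is T. ✓
v: <>~p is T, p is T. ✓
w: <>~p is T, p is F. ✗
x: <>~p is T, p is F. ✗
Satisfying worlds: {t, u, v}.

3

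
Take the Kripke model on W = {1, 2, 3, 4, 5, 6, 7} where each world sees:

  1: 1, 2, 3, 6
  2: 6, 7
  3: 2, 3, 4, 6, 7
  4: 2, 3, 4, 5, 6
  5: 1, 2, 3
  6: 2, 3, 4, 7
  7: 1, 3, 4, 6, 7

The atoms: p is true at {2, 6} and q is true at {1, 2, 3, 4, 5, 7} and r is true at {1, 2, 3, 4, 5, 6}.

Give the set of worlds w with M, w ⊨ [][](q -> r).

1: successors {1, 2, 3, 6}; [](q -> r) there: 1:T, 2:F, 3:F, 6:F. ✗
2: successors {6, 7}; [](q -> r) there: 6:F, 7:F. ✗
3: successors {2, 3, 4, 6, 7}; [](q -> r) there: 2:F, 3:F, 4:T, 6:F, 7:F. ✗
4: successors {2, 3, 4, 5, 6}; [](q -> r) there: 2:F, 3:F, 4:T, 5:T, 6:F. ✗
5: successors {1, 2, 3}; [](q -> r) there: 1:T, 2:F, 3:F. ✗
6: successors {2, 3, 4, 7}; [](q -> r) there: 2:F, 3:F, 4:T, 7:F. ✗
7: successors {1, 3, 4, 6, 7}; [](q -> r) there: 1:T, 3:F, 4:T, 6:F, 7:F. ✗

∅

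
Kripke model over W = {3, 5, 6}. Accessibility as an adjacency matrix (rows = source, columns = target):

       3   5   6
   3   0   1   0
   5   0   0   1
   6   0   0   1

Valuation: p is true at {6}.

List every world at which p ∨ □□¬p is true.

{6}

3: p is F, □□¬p is F. ✗
5: p is F, □□¬p is F. ✗
6: p is T, □□¬p is F. ✓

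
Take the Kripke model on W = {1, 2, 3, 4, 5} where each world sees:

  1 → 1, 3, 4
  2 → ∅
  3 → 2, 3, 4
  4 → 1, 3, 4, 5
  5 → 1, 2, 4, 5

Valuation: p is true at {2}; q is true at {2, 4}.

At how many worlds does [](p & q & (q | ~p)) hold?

1

1: successors {1, 3, 4}; p & q & (q | ~p) there: 1:F, 3:F, 4:F. ✗
2: no successors, so [](p & q & (q | ~p)) holds vacuously. ✓
3: successors {2, 3, 4}; p & q & (q | ~p) there: 2:T, 3:F, 4:F. ✗
4: successors {1, 3, 4, 5}; p & q & (q | ~p) there: 1:F, 3:F, 4:F, 5:F. ✗
5: successors {1, 2, 4, 5}; p & q & (q | ~p) there: 1:F, 2:T, 4:F, 5:F. ✗
Satisfying worlds: {2}.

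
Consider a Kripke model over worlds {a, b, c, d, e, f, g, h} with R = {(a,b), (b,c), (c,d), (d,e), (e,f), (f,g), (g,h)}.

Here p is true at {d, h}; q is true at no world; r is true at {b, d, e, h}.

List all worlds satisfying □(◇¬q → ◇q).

{g, h}

a: successors {b}; ◇¬q → ◇q there: b:F. ✗
b: successors {c}; ◇¬q → ◇q there: c:F. ✗
c: successors {d}; ◇¬q → ◇q there: d:F. ✗
d: successors {e}; ◇¬q → ◇q there: e:F. ✗
e: successors {f}; ◇¬q → ◇q there: f:F. ✗
f: successors {g}; ◇¬q → ◇q there: g:F. ✗
g: successors {h}; ◇¬q → ◇q there: h:T. ✓
h: no successors, so □(◇¬q → ◇q) holds vacuously. ✓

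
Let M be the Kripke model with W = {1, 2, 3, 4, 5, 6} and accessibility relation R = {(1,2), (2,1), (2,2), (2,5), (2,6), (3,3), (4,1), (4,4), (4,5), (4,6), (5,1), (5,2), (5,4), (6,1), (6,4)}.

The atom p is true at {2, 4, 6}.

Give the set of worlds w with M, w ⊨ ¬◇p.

1: ◇p is T. ✗
2: ◇p is T. ✗
3: ◇p is F. ✓
4: ◇p is T. ✗
5: ◇p is T. ✗
6: ◇p is T. ✗

{3}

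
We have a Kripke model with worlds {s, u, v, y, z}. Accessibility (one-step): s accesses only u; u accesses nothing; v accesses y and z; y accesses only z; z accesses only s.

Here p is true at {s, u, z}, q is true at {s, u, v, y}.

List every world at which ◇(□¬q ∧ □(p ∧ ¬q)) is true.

{s, v}

s: successors {u}; □¬q ∧ □(p ∧ ¬q) there: u:T. ✓
u: no successors, so ◇(□¬q ∧ □(p ∧ ¬q)) fails. ✗
v: successors {y, z}; □¬q ∧ □(p ∧ ¬q) there: y:T, z:F. ✓
y: successors {z}; □¬q ∧ □(p ∧ ¬q) there: z:F. ✗
z: successors {s}; □¬q ∧ □(p ∧ ¬q) there: s:F. ✗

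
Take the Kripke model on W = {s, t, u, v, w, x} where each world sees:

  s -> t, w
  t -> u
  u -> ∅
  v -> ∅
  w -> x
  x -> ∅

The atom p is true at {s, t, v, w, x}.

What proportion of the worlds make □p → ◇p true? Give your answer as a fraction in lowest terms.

1/2

s: □p is T, ◇p is T. ✓
t: □p is F, ◇p is F. ✓
u: □p is T, ◇p is F. ✗
v: □p is T, ◇p is F. ✗
w: □p is T, ◇p is T. ✓
x: □p is T, ◇p is F. ✗
That's 3 of 6 worlds, so 3/6 = 1/2.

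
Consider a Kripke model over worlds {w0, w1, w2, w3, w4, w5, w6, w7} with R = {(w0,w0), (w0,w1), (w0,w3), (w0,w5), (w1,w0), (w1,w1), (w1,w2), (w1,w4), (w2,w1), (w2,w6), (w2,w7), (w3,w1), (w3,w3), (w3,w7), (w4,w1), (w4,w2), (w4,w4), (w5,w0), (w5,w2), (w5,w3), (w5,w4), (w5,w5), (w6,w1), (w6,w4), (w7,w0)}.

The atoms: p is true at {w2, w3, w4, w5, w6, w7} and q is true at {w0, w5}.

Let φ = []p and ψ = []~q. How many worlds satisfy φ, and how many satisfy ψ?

0 and 4

For []p:
w0: successors {w0, w1, w3, w5}; p there: w0:F, w1:F, w3:T, w5:T. ✗
w1: successors {w0, w1, w2, w4}; p there: w0:F, w1:F, w2:T, w4:T. ✗
w2: successors {w1, w6, w7}; p there: w1:F, w6:T, w7:T. ✗
w3: successors {w1, w3, w7}; p there: w1:F, w3:T, w7:T. ✗
w4: successors {w1, w2, w4}; p there: w1:F, w2:T, w4:T. ✗
w5: successors {w0, w2, w3, w4, w5}; p there: w0:F, w2:T, w3:T, w4:T, w5:T. ✗
w6: successors {w1, w4}; p there: w1:F, w4:T. ✗
w7: successors {w0}; p there: w0:F. ✗
— 0 worlds.
For []~q:
w0: successors {w0, w1, w3, w5}; ~q there: w0:F, w1:T, w3:T, w5:F. ✗
w1: successors {w0, w1, w2, w4}; ~q there: w0:F, w1:T, w2:T, w4:T. ✗
w2: successors {w1, w6, w7}; ~q there: w1:T, w6:T, w7:T. ✓
w3: successors {w1, w3, w7}; ~q there: w1:T, w3:T, w7:T. ✓
w4: successors {w1, w2, w4}; ~q there: w1:T, w2:T, w4:T. ✓
w5: successors {w0, w2, w3, w4, w5}; ~q there: w0:F, w2:T, w3:T, w4:T, w5:F. ✗
w6: successors {w1, w4}; ~q there: w1:T, w4:T. ✓
w7: successors {w0}; ~q there: w0:F. ✗
— 4 worlds.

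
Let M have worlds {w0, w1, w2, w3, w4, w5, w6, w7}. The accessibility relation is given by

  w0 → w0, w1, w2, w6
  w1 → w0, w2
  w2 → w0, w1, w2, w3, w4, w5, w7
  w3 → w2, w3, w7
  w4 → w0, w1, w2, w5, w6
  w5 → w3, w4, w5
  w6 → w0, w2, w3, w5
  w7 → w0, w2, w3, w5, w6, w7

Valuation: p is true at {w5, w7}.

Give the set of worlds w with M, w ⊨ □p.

w0: successors {w0, w1, w2, w6}; p there: w0:F, w1:F, w2:F, w6:F. ✗
w1: successors {w0, w2}; p there: w0:F, w2:F. ✗
w2: successors {w0, w1, w2, w3, w4, w5, w7}; p there: w0:F, w1:F, w2:F, w3:F, w4:F, w5:T, w7:T. ✗
w3: successors {w2, w3, w7}; p there: w2:F, w3:F, w7:T. ✗
w4: successors {w0, w1, w2, w5, w6}; p there: w0:F, w1:F, w2:F, w5:T, w6:F. ✗
w5: successors {w3, w4, w5}; p there: w3:F, w4:F, w5:T. ✗
w6: successors {w0, w2, w3, w5}; p there: w0:F, w2:F, w3:F, w5:T. ✗
w7: successors {w0, w2, w3, w5, w6, w7}; p there: w0:F, w2:F, w3:F, w5:T, w6:F, w7:T. ✗

∅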